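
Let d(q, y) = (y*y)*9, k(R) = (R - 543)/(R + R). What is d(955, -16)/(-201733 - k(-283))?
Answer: -18112/1585857 ≈ -0.011421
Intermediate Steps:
k(R) = (-543 + R)/(2*R) (k(R) = (-543 + R)/((2*R)) = (-543 + R)*(1/(2*R)) = (-543 + R)/(2*R))
d(q, y) = 9*y**2 (d(q, y) = y**2*9 = 9*y**2)
d(955, -16)/(-201733 - k(-283)) = (9*(-16)**2)/(-201733 - (-543 - 283)/(2*(-283))) = (9*256)/(-201733 - (-1)*(-826)/(2*283)) = 2304/(-201733 - 1*413/283) = 2304/(-201733 - 413/283) = 2304/(-57090852/283) = 2304*(-283/57090852) = -18112/1585857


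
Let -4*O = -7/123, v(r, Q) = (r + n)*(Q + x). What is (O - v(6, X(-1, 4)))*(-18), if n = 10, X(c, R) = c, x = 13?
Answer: 283371/82 ≈ 3455.7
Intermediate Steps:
v(r, Q) = (10 + r)*(13 + Q) (v(r, Q) = (r + 10)*(Q + 13) = (10 + r)*(13 + Q))
O = 7/492 (O = -(-7)/(4*123) = -¼*(-7/123) = 7/492 ≈ 0.014228)
(O - v(6, X(-1, 4)))*(-18) = (7/492 - (130 + 10*(-1) + 13*6 - 1*6))*(-18) = (7/492 - (130 - 10 + 78 - 6))*(-18) = (7/492 - 1*192)*(-18) = (7/492 - 192)*(-18) = -94457/492*(-18) = 283371/82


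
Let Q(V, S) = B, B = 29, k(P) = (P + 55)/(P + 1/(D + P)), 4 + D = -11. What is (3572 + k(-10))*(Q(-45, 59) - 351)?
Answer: -288333934/251 ≈ -1.1487e+6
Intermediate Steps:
D = -15 (D = -4 - 11 = -15)
k(P) = (55 + P)/(P + 1/(-15 + P)) (k(P) = (P + 55)/(P + 1/(-15 + P)) = (55 + P)/(P + 1/(-15 + P)))
Q(V, S) = 29
(3572 + k(-10))*(Q(-45, 59) - 351) = (3572 + (-825 + (-10)**2 + 40*(-10))/(1 + (-10)**2 - 15*(-10)))*(29 - 351) = (3572 + (-825 + 100 - 400)/(1 + 100 + 150))*(-322) = (3572 - 1125/251)*(-322) = (895447/251)*(-322) = -288333934/251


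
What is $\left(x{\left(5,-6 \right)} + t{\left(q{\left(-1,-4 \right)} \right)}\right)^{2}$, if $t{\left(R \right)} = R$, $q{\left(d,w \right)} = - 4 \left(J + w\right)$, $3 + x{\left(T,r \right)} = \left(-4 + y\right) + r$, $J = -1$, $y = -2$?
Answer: $25$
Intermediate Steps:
$x{\left(T,r \right)} = -9 + r$ ($x{\left(T,r \right)} = -3 + \left(\left(-4 - 2\right) + r\right) = -3 + \left(-6 + r\right) = -9 + r$)
$q{\left(d,w \right)} = 4 - 4 w$ ($q{\left(d,w \right)} = - 4 \left(-1 + w\right) = 4 - 4 w$)
$\left(x{\left(5,-6 \right)} + t{\left(q{\left(-1,-4 \right)} \right)}\right)^{2} = \left(\left(-9 - 6\right) + \left(4 - -16\right)\right)^{2} = \left(-15 + \left(4 + 16\right)\right)^{2} = \left(-15 + 20\right)^{2} = 5^{2} = 25$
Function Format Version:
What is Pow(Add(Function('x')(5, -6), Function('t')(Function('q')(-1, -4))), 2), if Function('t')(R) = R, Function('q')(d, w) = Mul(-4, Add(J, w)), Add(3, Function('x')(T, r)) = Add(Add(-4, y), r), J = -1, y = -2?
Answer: 25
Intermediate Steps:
Function('x')(T, r) = Add(-9, r) (Function('x')(T, r) = Add(-3, Add(Add(-4, -2), r)) = Add(-3, Add(-6, r)) = Add(-9, r))
Function('q')(d, w) = Add(4, Mul(-4, w)) (Function('q')(d, w) = Mul(-4, Add(-1, w)) = Add(4, Mul(-4, w)))
Pow(Add(Function('x')(5, -6), Function('t')(Function('q')(-1, -4))), 2) = Pow(Add(Add(-9, -6), Add(4, Mul(-4, -4))), 2) = Pow(Add(-15, Add(4, 16)), 2) = Pow(Add(-15, 20), 2) = Pow(5, 2) = 25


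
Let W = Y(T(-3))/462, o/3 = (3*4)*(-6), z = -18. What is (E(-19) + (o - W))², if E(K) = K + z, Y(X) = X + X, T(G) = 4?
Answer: 3416051809/53361 ≈ 64018.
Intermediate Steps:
Y(X) = 2*X
o = -216 (o = 3*((3*4)*(-6)) = 3*(12*(-6)) = 3*(-72) = -216)
E(K) = -18 + K (E(K) = K - 18 = -18 + K)
W = 4/231 (W = (2*4)/462 = 8*(1/462) = 4/231 ≈ 0.017316)
(E(-19) + (o - W))² = ((-18 - 19) + (-216 - 1*4/231))² = (-37 + (-216 - 4/231))² = (-37 - 49900/231)² = (-58447/231)² = 3416051809/53361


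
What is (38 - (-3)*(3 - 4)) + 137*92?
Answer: 12639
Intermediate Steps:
(38 - (-3)*(3 - 4)) + 137*92 = (38 - (-3)*(-1)) + 12604 = (38 - 1*3) + 12604 = (38 - 3) + 12604 = 35 + 12604 = 12639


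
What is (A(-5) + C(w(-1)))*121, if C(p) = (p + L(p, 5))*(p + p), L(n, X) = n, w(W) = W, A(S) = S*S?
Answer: 3509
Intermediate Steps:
A(S) = S**2
C(p) = 4*p**2 (C(p) = (p + p)*(p + p) = (2*p)*(2*p) = 4*p**2)
(A(-5) + C(w(-1)))*121 = ((-5)**2 + 4*(-1)**2)*121 = (25 + 4*1)*121 = (25 + 4)*121 = 29*121 = 3509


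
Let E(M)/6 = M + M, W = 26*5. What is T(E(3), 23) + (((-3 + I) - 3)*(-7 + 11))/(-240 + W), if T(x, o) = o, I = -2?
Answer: 1281/55 ≈ 23.291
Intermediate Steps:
W = 130
E(M) = 12*M (E(M) = 6*(M + M) = 6*(2*M) = 12*M)
T(E(3), 23) + (((-3 + I) - 3)*(-7 + 11))/(-240 + W) = 23 + (((-3 - 2) - 3)*(-7 + 11))/(-240 + 130) = 23 + ((-5 - 3)*4)/(-110) = 23 - (-4)*4/55 = 23 - 1/110*(-32) = 23 + 16/55 = 1281/55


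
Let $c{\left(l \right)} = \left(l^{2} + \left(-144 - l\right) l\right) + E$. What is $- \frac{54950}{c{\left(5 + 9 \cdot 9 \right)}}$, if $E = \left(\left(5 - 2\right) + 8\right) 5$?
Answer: $\frac{54950}{12329} \approx 4.457$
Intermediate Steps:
$E = 55$ ($E = \left(\left(5 - 2\right) + 8\right) 5 = \left(3 + 8\right) 5 = 11 \cdot 5 = 55$)
$c{\left(l \right)} = 55 + l^{2} + l \left(-144 - l\right)$ ($c{\left(l \right)} = \left(l^{2} + \left(-144 - l\right) l\right) + 55 = \left(l^{2} + l \left(-144 - l\right)\right) + 55 = 55 + l^{2} + l \left(-144 - l\right)$)
$- \frac{54950}{c{\left(5 + 9 \cdot 9 \right)}} = - \frac{54950}{55 - 144 \left(5 + 9 \cdot 9\right)} = - \frac{54950}{55 - 144 \left(5 + 81\right)} = - \frac{54950}{55 - 12384} = - \frac{54950}{-12329} = \left(-54950\right) \left(- \frac{1}{12329}\right) = \frac{54950}{12329}$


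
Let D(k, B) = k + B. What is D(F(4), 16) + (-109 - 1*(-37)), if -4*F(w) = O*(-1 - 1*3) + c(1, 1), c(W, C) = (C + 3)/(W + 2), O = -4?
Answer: -181/3 ≈ -60.333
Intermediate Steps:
c(W, C) = (3 + C)/(2 + W)
F(w) = -13/3 (F(w) = -(-4*(-1 - 1*3) + (3 + 1)/(2 + 1))/4 = -(-4*(-1 - 3) + 4/3)/4 = -(-4*(-4) + (⅓)*4)/4 = -(16 + 4/3)/4 = -¼*52/3 = -13/3)
D(k, B) = B + k
D(F(4), 16) + (-109 - 1*(-37)) = (16 - 13/3) + (-109 - 1*(-37)) = 35/3 + (-109 + 37) = 35/3 - 72 = -181/3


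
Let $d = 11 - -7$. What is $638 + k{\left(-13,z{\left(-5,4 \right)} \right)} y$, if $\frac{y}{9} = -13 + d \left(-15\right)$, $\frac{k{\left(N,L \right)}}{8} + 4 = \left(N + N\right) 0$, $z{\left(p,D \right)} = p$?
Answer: $82142$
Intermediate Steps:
$d = 18$ ($d = 11 + 7 = 18$)
$k{\left(N,L \right)} = -32$ ($k{\left(N,L \right)} = -32 + 8 \left(N + N\right) 0 = -32 + 8 \cdot 2 N 0 = -32 + 8 \cdot 0 = -32 + 0 = -32$)
$y = -2547$ ($y = 9 \left(-13 + 18 \left(-15\right)\right) = 9 \left(-13 - 270\right) = 9 \left(-283\right) = -2547$)
$638 + k{\left(-13,z{\left(-5,4 \right)} \right)} y = 638 - -81504 = 638 + 81504 = 82142$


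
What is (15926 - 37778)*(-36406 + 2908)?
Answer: 731998296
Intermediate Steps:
(15926 - 37778)*(-36406 + 2908) = -21852*(-33498) = 731998296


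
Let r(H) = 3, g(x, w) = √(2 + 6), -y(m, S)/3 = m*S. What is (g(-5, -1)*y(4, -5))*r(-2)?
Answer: 360*√2 ≈ 509.12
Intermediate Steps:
y(m, S) = -3*S*m (y(m, S) = -3*m*S = -3*S*m)
g(x, w) = 2*√2 (g(x, w) = √8 = 2*√2)
(g(-5, -1)*y(4, -5))*r(-2) = ((2*√2)*(-3*(-5)*4))*3 = ((2*√2)*60)*3 = (120*√2)*3 = 360*√2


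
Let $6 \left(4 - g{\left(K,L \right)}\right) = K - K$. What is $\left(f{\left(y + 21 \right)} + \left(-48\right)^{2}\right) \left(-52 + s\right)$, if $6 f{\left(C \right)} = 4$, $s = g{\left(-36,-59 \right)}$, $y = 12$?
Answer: $-110624$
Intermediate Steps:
$g{\left(K,L \right)} = 4$ ($g{\left(K,L \right)} = 4 - \frac{K - K}{6} = 4 - 0 = 4 + 0 = 4$)
$s = 4$
$f{\left(C \right)} = \frac{2}{3}$ ($f{\left(C \right)} = \frac{1}{6} \cdot 4 = \frac{2}{3}$)
$\left(f{\left(y + 21 \right)} + \left(-48\right)^{2}\right) \left(-52 + s\right) = \left(\frac{2}{3} + \left(-48\right)^{2}\right) \left(-52 + 4\right) = \left(\frac{2}{3} + 2304\right) \left(-48\right) = \frac{6914}{3} \left(-48\right) = -110624$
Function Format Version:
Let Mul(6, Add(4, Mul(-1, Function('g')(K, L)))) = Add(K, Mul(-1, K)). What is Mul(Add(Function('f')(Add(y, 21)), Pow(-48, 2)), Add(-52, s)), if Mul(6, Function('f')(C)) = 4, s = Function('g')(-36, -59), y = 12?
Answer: -110624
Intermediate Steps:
Function('g')(K, L) = 4 (Function('g')(K, L) = Add(4, Mul(Rational(-1, 6), Add(K, Mul(-1, K)))) = Add(4, Mul(Rational(-1, 6), 0)) = Add(4, 0) = 4)
s = 4
Function('f')(C) = Rational(2, 3) (Function('f')(C) = Mul(Rational(1, 6), 4) = Rational(2, 3))
Mul(Add(Function('f')(Add(y, 21)), Pow(-48, 2)), Add(-52, s)) = Mul(Add(Rational(2, 3), Pow(-48, 2)), Add(-52, 4)) = Mul(Add(Rational(2, 3), 2304), -48) = Mul(Rational(6914, 3), -48) = -110624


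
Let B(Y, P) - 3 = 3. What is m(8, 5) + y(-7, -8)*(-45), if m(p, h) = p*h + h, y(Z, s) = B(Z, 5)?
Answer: -225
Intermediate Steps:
B(Y, P) = 6 (B(Y, P) = 3 + 3 = 6)
y(Z, s) = 6
m(p, h) = h + h*p (m(p, h) = h*p + h = h + h*p)
m(8, 5) + y(-7, -8)*(-45) = 5*(1 + 8) + 6*(-45) = 5*9 - 270 = 45 - 270 = -225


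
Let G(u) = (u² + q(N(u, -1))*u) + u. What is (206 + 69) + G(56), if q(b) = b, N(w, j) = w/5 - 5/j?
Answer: 21871/5 ≈ 4374.2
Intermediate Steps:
N(w, j) = -5/j + w/5 (N(w, j) = w*(⅕) - 5/j = w/5 - 5/j = -5/j + w/5)
G(u) = u + u² + u*(5 + u/5) (G(u) = (u² + (-5/(-1) + u/5)*u) + u = (u² + (-5*(-1) + u/5)*u) + u = (u² + (5 + u/5)*u) + u = (u² + u*(5 + u/5)) + u = u + u² + u*(5 + u/5))
(206 + 69) + G(56) = (206 + 69) + (6/5)*56*(5 + 56) = 275 + (6/5)*56*61 = 275 + 20496/5 = 21871/5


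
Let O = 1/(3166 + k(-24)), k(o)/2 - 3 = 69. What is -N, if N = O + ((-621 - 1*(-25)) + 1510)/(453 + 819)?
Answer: -756653/1052580 ≈ -0.71886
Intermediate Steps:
k(o) = 144 (k(o) = 6 + 2*69 = 6 + 138 = 144)
O = 1/3310 (O = 1/(3166 + 144) = 1/3310 ≈ 0.00030211)
N = 756653/1052580 (N = 1/3310 + ((-621 - 1*(-25)) + 1510)/(453 + 819) = 1/3310 + ((-621 + 25) + 1510)/1272 = 1/3310 + (-596 + 1510)*(1/1272) = 1/3310 + 914*(1/1272) = 1/3310 + 457/636 = 756653/1052580 ≈ 0.71886)
-N = -1*756653/1052580 = -756653/1052580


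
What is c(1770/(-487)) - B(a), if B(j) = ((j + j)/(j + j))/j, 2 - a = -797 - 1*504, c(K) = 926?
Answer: 1206577/1303 ≈ 926.00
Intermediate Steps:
a = 1303 (a = 2 - (-797 - 1*504) = 2 - (-797 - 504) = 2 - 1*(-1301) = 2 + 1301 = 1303)
B(j) = 1/j (B(j) = ((2*j)/((2*j)))/j = ((2*j)*(1/(2*j)))/j = 1/j)
c(1770/(-487)) - B(a) = 926 - 1/1303 = 1206577/1303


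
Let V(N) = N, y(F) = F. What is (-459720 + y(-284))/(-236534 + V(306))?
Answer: 115001/59057 ≈ 1.9473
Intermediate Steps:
(-459720 + y(-284))/(-236534 + V(306)) = (-459720 - 284)/(-236534 + 306) = -460004/(-236228) = -460004*(-1/236228) = 115001/59057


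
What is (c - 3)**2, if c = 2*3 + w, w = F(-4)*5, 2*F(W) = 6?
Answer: 324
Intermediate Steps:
F(W) = 3 (F(W) = (1/2)*6 = 3)
w = 15 (w = 3*5 = 15)
c = 21 (c = 2*3 + 15 = 6 + 15 = 21)
(c - 3)**2 = (21 - 3)**2 = 18**2 = 324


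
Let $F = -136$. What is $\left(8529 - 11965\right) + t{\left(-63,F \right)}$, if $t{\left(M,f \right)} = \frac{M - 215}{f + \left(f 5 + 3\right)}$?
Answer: $- \frac{2793190}{813} \approx -3435.7$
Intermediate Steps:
$t{\left(M,f \right)} = \frac{-215 + M}{3 + 6 f}$ ($t{\left(M,f \right)} = \frac{-215 + M}{f + \left(5 f + 3\right)} = \frac{-215 + M}{f + \left(3 + 5 f\right)} = \frac{-215 + M}{3 + 6 f}$)
$\left(8529 - 11965\right) + t{\left(-63,F \right)} = \left(8529 - 11965\right) + \frac{-215 - 63}{3 \left(1 + 2 \left(-136\right)\right)} = -3436 + \frac{1}{3} \frac{1}{1 - 272} \left(-278\right) = -3436 + \frac{1}{3} \frac{1}{-271} \left(-278\right) = -3436 + \frac{1}{3} \left(- \frac{1}{271}\right) \left(-278\right) = -3436 + \frac{278}{813} = - \frac{2793190}{813}$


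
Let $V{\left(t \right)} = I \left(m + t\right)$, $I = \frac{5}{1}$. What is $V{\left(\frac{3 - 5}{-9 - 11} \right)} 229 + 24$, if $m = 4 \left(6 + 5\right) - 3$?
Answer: $\frac{94167}{2} \approx 47084.0$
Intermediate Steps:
$I = 5$ ($I = 5 \cdot 1 = 5$)
$m = 41$ ($m = 4 \cdot 11 - 3 = 44 - 3 = 41$)
$V{\left(t \right)} = 205 + 5 t$ ($V{\left(t \right)} = 5 \left(41 + t\right) = 205 + 5 t$)
$V{\left(\frac{3 - 5}{-9 - 11} \right)} 229 + 24 = \left(205 + 5 \frac{3 - 5}{-9 - 11}\right) 229 + 24 = \left(205 + 5 \left(- \frac{2}{-20}\right)\right) 229 + 24 = \left(205 + 5 \left(\left(-2\right) \left(- \frac{1}{20}\right)\right)\right) 229 + 24 = \left(205 + 5 \cdot \frac{1}{10}\right) 229 + 24 = \left(205 + \frac{1}{2}\right) 229 + 24 = \frac{411}{2} \cdot 229 + 24 = \frac{94119}{2} + 24 = \frac{94167}{2}$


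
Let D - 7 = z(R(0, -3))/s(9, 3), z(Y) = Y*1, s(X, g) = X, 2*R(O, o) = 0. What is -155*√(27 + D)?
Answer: -155*√34 ≈ -903.80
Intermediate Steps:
R(O, o) = 0 (R(O, o) = (½)*0 = 0)
z(Y) = Y
D = 7 (D = 7 + 0/9 = 7 + 0*(⅑) = 7 + 0 = 7)
-155*√(27 + D) = -155*√(27 + 7) = -155*√34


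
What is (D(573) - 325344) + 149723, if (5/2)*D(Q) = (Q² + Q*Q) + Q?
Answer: 436357/5 ≈ 87271.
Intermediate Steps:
D(Q) = 2*Q/5 + 4*Q²/5 (D(Q) = 2*((Q² + Q*Q) + Q)/5 = 2*((Q² + Q²) + Q)/5 = 2*(2*Q² + Q)/5 = 2*(Q + 2*Q²)/5 = 2*Q/5 + 4*Q²/5)
(D(573) - 325344) + 149723 = ((⅖)*573*(1 + 2*573) - 325344) + 149723 = ((⅖)*573*(1 + 1146) - 325344) + 149723 = ((⅖)*573*1147 - 325344) + 149723 = (1314462/5 - 325344) + 149723 = -312258/5 + 149723 = 436357/5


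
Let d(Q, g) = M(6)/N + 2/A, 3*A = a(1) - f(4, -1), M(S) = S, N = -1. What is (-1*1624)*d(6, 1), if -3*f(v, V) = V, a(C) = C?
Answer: -4872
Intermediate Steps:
f(v, V) = -V/3
A = 2/9 (A = (1 - (-1)*(-1)/3)/3 = (1 - 1*1/3)/3 = (1 - 1/3)/3 = (1/3)*(2/3) = 2/9 ≈ 0.22222)
d(Q, g) = 3 (d(Q, g) = 6/(-1) + 2/(2/9) = 6*(-1) + 2*(9/2) = -6 + 9 = 3)
(-1*1624)*d(6, 1) = -1*1624*3 = -1624*3 = -4872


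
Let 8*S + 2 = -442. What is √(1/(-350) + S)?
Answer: I*√67991/35 ≈ 7.45*I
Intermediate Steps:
S = -111/2 (S = -¼ + (⅛)*(-442) = -¼ - 221/4 = -111/2 ≈ -55.500)
√(1/(-350) + S) = √(1/(-350) - 111/2) = √(-1/350 - 111/2) = √(-9713/175) = I*√67991/35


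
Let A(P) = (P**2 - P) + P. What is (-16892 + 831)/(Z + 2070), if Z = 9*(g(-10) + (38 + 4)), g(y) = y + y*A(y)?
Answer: 16061/6642 ≈ 2.4181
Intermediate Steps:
A(P) = P**2
g(y) = y + y**3 (g(y) = y + y*y**2 = y + y**3)
Z = -8712 (Z = 9*((-10 + (-10)**3) + (38 + 4)) = 9*((-10 - 1000) + 42) = 9*(-1010 + 42) = 9*(-968) = -8712)
(-16892 + 831)/(Z + 2070) = (-16892 + 831)/(-8712 + 2070) = -16061/(-6642) = -16061*(-1/6642) = 16061/6642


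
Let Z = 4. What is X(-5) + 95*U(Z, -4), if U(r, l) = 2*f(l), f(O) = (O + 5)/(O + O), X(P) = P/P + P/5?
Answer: -95/4 ≈ -23.750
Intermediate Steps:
X(P) = 1 + P/5 (X(P) = 1 + P*(⅕) = 1 + P/5)
f(O) = (5 + O)/(2*O) (f(O) = (5 + O)/((2*O)) = (5 + O)*(1/(2*O)) = (5 + O)/(2*O))
U(r, l) = (5 + l)/l (U(r, l) = 2*((5 + l)/(2*l)) = (5 + l)/l)
X(-5) + 95*U(Z, -4) = (1 + (⅕)*(-5)) + 95*((5 - 4)/(-4)) = (1 - 1) + 95*(-¼*1) = 0 + 95*(-¼) = 0 - 95/4 = -95/4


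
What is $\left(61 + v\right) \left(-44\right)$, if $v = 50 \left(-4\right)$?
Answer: $6116$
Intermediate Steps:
$v = -200$
$\left(61 + v\right) \left(-44\right) = \left(61 - 200\right) \left(-44\right) = \left(-139\right) \left(-44\right) = 6116$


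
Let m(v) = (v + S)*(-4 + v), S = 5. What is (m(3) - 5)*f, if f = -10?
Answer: 130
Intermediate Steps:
m(v) = (-4 + v)*(5 + v) (m(v) = (v + 5)*(-4 + v) = (5 + v)*(-4 + v) = (-4 + v)*(5 + v))
(m(3) - 5)*f = ((-20 + 3 + 3²) - 5)*(-10) = ((-20 + 3 + 9) - 5)*(-10) = (-8 - 5)*(-10) = -13*(-10) = 130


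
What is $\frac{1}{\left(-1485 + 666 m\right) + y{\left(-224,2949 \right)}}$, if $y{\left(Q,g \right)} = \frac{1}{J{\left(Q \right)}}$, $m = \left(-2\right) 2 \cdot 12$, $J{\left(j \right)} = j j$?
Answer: $- \frac{50176}{1678537727} \approx -2.9893 \cdot 10^{-5}$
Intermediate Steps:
$J{\left(j \right)} = j^{2}$
$m = -48$ ($m = \left(-4\right) 12 = -48$)
$y{\left(Q,g \right)} = \frac{1}{Q^{2}}$
$\frac{1}{\left(-1485 + 666 m\right) + y{\left(-224,2949 \right)}} = \frac{1}{\left(-1485 + 666 \left(-48\right)\right) + \frac{1}{50176}} = \frac{1}{\left(-1485 - 31968\right) + \frac{1}{50176}} = \frac{1}{-33453 + \frac{1}{50176}} = \frac{1}{- \frac{1678537727}{50176}} = - \frac{50176}{1678537727}$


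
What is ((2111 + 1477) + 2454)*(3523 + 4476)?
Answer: 48329958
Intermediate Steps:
((2111 + 1477) + 2454)*(3523 + 4476) = (3588 + 2454)*7999 = 6042*7999 = 48329958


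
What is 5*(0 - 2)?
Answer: -10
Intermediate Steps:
5*(0 - 2) = 5*(-2) = -10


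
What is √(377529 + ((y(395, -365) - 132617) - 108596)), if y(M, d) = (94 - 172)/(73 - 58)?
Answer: √3407770/5 ≈ 369.20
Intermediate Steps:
y(M, d) = -26/5 (y(M, d) = -78/15 = -78*1/15 = -26/5)
√(377529 + ((y(395, -365) - 132617) - 108596)) = √(377529 + ((-26/5 - 132617) - 108596)) = √(377529 + (-663111/5 - 108596)) = √(377529 - 1206091/5) = √(681554/5) = √3407770/5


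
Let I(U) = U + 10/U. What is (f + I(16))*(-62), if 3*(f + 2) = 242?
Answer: -70897/12 ≈ -5908.1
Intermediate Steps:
f = 236/3 (f = -2 + (⅓)*242 = -2 + 242/3 = 236/3 ≈ 78.667)
(f + I(16))*(-62) = (236/3 + (16 + 10/16))*(-62) = (236/3 + (16 + 10*(1/16)))*(-62) = (236/3 + (16 + 5/8))*(-62) = (236/3 + 133/8)*(-62) = (2287/24)*(-62) = -70897/12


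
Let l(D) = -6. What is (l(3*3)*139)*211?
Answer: -175974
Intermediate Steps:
(l(3*3)*139)*211 = -6*139*211 = -834*211 = -175974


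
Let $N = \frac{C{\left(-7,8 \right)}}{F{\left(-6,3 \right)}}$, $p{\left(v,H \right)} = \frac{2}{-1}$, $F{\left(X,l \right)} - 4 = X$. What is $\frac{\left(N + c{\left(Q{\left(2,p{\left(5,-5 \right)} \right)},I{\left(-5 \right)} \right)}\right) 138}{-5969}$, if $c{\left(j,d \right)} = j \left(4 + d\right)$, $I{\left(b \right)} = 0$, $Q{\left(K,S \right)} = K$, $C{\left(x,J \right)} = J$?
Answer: $- \frac{552}{5969} \approx -0.092478$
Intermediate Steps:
$F{\left(X,l \right)} = 4 + X$
$p{\left(v,H \right)} = -2$ ($p{\left(v,H \right)} = 2 \left(-1\right) = -2$)
$N = -4$ ($N = \frac{8}{4 - 6} = \frac{8}{-2} = 8 \left(- \frac{1}{2}\right) = -4$)
$\frac{\left(N + c{\left(Q{\left(2,p{\left(5,-5 \right)} \right)},I{\left(-5 \right)} \right)}\right) 138}{-5969} = \frac{\left(-4 + 2 \left(4 + 0\right)\right) 138}{-5969} = \left(-4 + 2 \cdot 4\right) 138 \left(- \frac{1}{5969}\right) = \left(-4 + 8\right) 138 \left(- \frac{1}{5969}\right) = 4 \cdot 138 \left(- \frac{1}{5969}\right) = 552 \left(- \frac{1}{5969}\right) = - \frac{552}{5969}$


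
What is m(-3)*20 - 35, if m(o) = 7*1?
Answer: 105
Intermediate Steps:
m(o) = 7
m(-3)*20 - 35 = 7*20 - 35 = 140 - 35 = 105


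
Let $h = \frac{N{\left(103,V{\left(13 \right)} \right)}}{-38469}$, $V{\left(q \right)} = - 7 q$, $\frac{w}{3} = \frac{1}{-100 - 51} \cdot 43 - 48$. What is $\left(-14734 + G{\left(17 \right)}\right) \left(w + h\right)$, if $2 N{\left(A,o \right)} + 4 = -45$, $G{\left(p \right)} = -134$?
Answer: $\frac{4170120823050}{1936273} \approx 2.1537 \cdot 10^{6}$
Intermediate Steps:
$w = - \frac{21873}{151}$ ($w = 3 \left(\frac{1}{-100 - 51} \cdot 43 - 48\right) = 3 \left(\frac{1}{-151} \cdot 43 - 48\right) = 3 \left(\left(- \frac{1}{151}\right) 43 - 48\right) = 3 \left(- \frac{43}{151} - 48\right) = 3 \left(- \frac{7291}{151}\right) = - \frac{21873}{151} \approx -144.85$)
$N{\left(A,o \right)} = - \frac{49}{2}$ ($N{\left(A,o \right)} = -2 + \frac{1}{2} \left(-45\right) = -2 - \frac{45}{2} = - \frac{49}{2}$)
$h = \frac{49}{76938}$ ($h = - \frac{49}{2 \left(-38469\right)} = \left(- \frac{49}{2}\right) \left(- \frac{1}{38469}\right) = \frac{49}{76938} \approx 0.00063688$)
$\left(-14734 + G{\left(17 \right)}\right) \left(w + h\right) = \left(-14734 - 134\right) \left(- \frac{21873}{151} + \frac{49}{76938}\right) = \left(-14868\right) \left(- \frac{1682857475}{11617638}\right) = \frac{4170120823050}{1936273}$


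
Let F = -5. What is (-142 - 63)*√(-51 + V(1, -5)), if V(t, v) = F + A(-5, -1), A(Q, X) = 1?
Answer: -205*I*√55 ≈ -1520.3*I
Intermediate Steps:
V(t, v) = -4 (V(t, v) = -5 + 1 = -4)
(-142 - 63)*√(-51 + V(1, -5)) = (-142 - 63)*√(-51 - 4) = -205*I*√55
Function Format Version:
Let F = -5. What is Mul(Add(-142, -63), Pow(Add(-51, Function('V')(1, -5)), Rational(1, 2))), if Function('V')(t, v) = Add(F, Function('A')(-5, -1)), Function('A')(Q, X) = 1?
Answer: Mul(-205, I, Pow(55, Rational(1, 2))) ≈ Mul(-1520.3, I)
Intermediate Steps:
Function('V')(t, v) = -4 (Function('V')(t, v) = Add(-5, 1) = -4)
Mul(Add(-142, -63), Pow(Add(-51, Function('V')(1, -5)), Rational(1, 2))) = Mul(Add(-142, -63), Pow(Add(-51, -4), Rational(1, 2))) = Mul(-205, Pow(-55, Rational(1, 2))) = Mul(-205, Mul(I, Pow(55, Rational(1, 2)))) = Mul(-205, I, Pow(55, Rational(1, 2)))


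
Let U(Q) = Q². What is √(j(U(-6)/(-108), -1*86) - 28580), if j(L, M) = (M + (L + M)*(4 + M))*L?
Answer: 10*I*√2782/3 ≈ 175.82*I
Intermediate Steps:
j(L, M) = L*(M + (4 + M)*(L + M)) (j(L, M) = (M + (4 + M)*(L + M))*L = L*(M + (4 + M)*(L + M)))
√(j(U(-6)/(-108), -1*86) - 28580) = √(((-6)²/(-108))*((-1*86)² + 4*((-6)²/(-108)) + 5*(-1*86) + ((-6)²/(-108))*(-1*86)) - 28580) = √((36*(-1/108))*((-86)² + 4*(36*(-1/108)) + 5*(-86) + (36*(-1/108))*(-86)) - 28580) = √(-(7396 + 4*(-⅓) - 430 - ⅓*(-86))/3 - 28580) = √(-(7396 - 4/3 - 430 + 86/3)/3 - 28580) = √(-⅓*20980/3 - 28580) = √(-20980/9 - 28580) = √(-278200/9) = 10*I*√2782/3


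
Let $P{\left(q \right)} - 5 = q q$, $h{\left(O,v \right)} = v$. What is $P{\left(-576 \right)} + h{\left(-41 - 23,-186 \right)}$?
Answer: $331595$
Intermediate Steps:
$P{\left(q \right)} = 5 + q^{2}$ ($P{\left(q \right)} = 5 + q q = 5 + q^{2}$)
$P{\left(-576 \right)} + h{\left(-41 - 23,-186 \right)} = \left(5 + \left(-576\right)^{2}\right) - 186 = \left(5 + 331776\right) - 186 = 331781 - 186 = 331595$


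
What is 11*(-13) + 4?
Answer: -139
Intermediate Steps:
11*(-13) + 4 = -143 + 4 = -139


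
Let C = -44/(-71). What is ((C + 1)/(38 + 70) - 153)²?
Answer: 1376137801921/58798224 ≈ 23404.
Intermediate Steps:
C = 44/71 (C = -44*(-1/71) = 44/71 ≈ 0.61972)
((C + 1)/(38 + 70) - 153)² = ((44/71 + 1)/(38 + 70) - 153)² = ((115/71)/108 - 153)² = ((115/71)*(1/108) - 153)² = (115/7668 - 153)² = (-1173089/7668)² = 1376137801921/58798224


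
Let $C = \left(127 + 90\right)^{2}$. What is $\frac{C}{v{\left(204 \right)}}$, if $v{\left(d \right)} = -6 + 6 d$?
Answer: $\frac{6727}{174} \approx 38.661$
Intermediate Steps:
$C = 47089$ ($C = 217^{2} = 47089$)
$\frac{C}{v{\left(204 \right)}} = \frac{47089}{-6 + 6 \cdot 204} = \frac{47089}{-6 + 1224} = \frac{47089}{1218} = 47089 \cdot \frac{1}{1218} = \frac{6727}{174}$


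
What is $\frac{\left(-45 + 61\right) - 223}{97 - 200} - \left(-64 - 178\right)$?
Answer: $\frac{25133}{103} \approx 244.01$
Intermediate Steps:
$\frac{\left(-45 + 61\right) - 223}{97 - 200} - \left(-64 - 178\right) = \frac{16 - 223}{-103} - -242 = \left(-207\right) \left(- \frac{1}{103}\right) + 242 = \frac{207}{103} + 242 = \frac{25133}{103}$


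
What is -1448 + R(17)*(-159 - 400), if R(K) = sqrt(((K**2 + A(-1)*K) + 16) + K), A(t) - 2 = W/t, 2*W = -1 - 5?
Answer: -1448 - 559*sqrt(407) ≈ -12725.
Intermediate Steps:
W = -3 (W = (-1 - 5)/2 = (1/2)*(-6) = -3)
A(t) = 2 - 3/t
R(K) = sqrt(16 + K**2 + 6*K) (R(K) = sqrt(((K**2 + (2 - 3/(-1))*K) + 16) + K) = sqrt(((K**2 + (2 - 3*(-1))*K) + 16) + K) = sqrt(((K**2 + (2 + 3)*K) + 16) + K) = sqrt(((K**2 + 5*K) + 16) + K) = sqrt((16 + K**2 + 5*K) + K) = sqrt(16 + K**2 + 6*K))
-1448 + R(17)*(-159 - 400) = -1448 + sqrt(16 + 17**2 + 6*17)*(-159 - 400) = -1448 + sqrt(16 + 289 + 102)*(-559) = -1448 + sqrt(407)*(-559) = -1448 - 559*sqrt(407)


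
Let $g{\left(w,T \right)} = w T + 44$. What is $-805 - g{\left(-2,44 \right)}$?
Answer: $-761$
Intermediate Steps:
$g{\left(w,T \right)} = 44 + T w$ ($g{\left(w,T \right)} = T w + 44 = 44 + T w$)
$-805 - g{\left(-2,44 \right)} = -805 - \left(44 + 44 \left(-2\right)\right) = -805 - \left(44 - 88\right) = -805 - -44 = -805 + 44 = -761$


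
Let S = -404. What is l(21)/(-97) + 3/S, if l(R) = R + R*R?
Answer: -186939/39188 ≈ -4.7703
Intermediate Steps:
l(R) = R + R²
l(21)/(-97) + 3/S = (21*(1 + 21))/(-97) + 3/(-404) = (21*22)*(-1/97) + 3*(-1/404) = 462*(-1/97) - 3/404 = -462/97 - 3/404 = -186939/39188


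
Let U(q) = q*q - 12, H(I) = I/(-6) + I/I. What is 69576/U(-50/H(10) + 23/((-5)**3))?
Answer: 271781250/21818101 ≈ 12.457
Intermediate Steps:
H(I) = 1 - I/6 (H(I) = I*(-1/6) + 1 = -I/6 + 1 = 1 - I/6)
U(q) = -12 + q**2 (U(q) = q**2 - 12 = -12 + q**2)
69576/U(-50/H(10) + 23/((-5)**3)) = 69576/(-12 + (-50/(1 - 1/6*10) + 23/((-5)**3))**2) = 69576/(-12 + (-50/(1 - 5/3) + 23/(-125))**2) = 69576/(-12 + (-50/(-2/3) + 23*(-1/125))**2) = 69576/(-12 + (-50*(-3/2) - 23/125)**2) = 69576/(-12 + (75 - 23/125)**2) = 69576/(-12 + (9352/125)**2) = 69576/(-12 + 87459904/15625) = 69576/(87272404/15625) = 69576*(15625/87272404) = 271781250/21818101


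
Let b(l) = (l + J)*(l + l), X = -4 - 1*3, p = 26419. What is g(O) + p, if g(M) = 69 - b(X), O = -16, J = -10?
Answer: 26250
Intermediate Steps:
X = -7 (X = -4 - 3 = -7)
b(l) = 2*l*(-10 + l) (b(l) = (l - 10)*(l + l) = (-10 + l)*(2*l) = 2*l*(-10 + l))
g(M) = -169 (g(M) = 69 - 2*(-7)*(-10 - 7) = 69 - 2*(-7)*(-17) = 69 - 1*238 = 69 - 238 = -169)
g(O) + p = -169 + 26419 = 26250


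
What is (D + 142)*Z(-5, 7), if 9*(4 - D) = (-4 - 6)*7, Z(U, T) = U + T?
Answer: 2768/9 ≈ 307.56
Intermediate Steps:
Z(U, T) = T + U
D = 106/9 (D = 4 - (-4 - 6)*7/9 = 4 - (-10)*7/9 = 4 - ⅑*(-70) = 4 + 70/9 = 106/9 ≈ 11.778)
(D + 142)*Z(-5, 7) = (106/9 + 142)*(7 - 5) = (1384/9)*2 = 2768/9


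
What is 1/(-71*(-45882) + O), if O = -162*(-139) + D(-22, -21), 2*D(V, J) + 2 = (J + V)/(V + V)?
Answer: 88/288652275 ≈ 3.0486e-7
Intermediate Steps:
D(V, J) = -1 + (J + V)/(4*V) (D(V, J) = -1 + ((J + V)/(V + V))/2 = -1 + ((J + V)/((2*V)))/2 = -1 + ((J + V)*(1/(2*V)))/2 = -1 + ((J + V)/(2*V))/2 = -1 + (J + V)/(4*V))
O = 1981539/88 (O = -162*(-139) + (¼)*(-21 - 3*(-22))/(-22) = 22518 + (¼)*(-1/22)*(-21 + 66) = 22518 + (¼)*(-1/22)*45 = 22518 - 45/88 = 1981539/88 ≈ 22518.)
1/(-71*(-45882) + O) = 1/(-71*(-45882) + 1981539/88) = 1/(3257622 + 1981539/88) = 1/(288652275/88) = 88/288652275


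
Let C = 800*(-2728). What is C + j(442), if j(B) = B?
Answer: -2181958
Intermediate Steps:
C = -2182400
C + j(442) = -2182400 + 442 = -2181958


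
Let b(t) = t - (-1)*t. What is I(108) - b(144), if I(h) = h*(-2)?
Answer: -504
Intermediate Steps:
b(t) = 2*t (b(t) = t + t = 2*t)
I(h) = -2*h
I(108) - b(144) = -2*108 - 2*144 = -216 - 1*288 = -216 - 288 = -504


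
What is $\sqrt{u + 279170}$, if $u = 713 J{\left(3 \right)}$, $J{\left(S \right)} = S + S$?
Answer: $2 \sqrt{70862} \approx 532.4$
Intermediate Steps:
$J{\left(S \right)} = 2 S$
$u = 4278$ ($u = 713 \cdot 2 \cdot 3 = 713 \cdot 6 = 4278$)
$\sqrt{u + 279170} = \sqrt{4278 + 279170} = \sqrt{283448} = 2 \sqrt{70862}$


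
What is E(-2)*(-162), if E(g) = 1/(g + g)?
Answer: 81/2 ≈ 40.500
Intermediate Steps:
E(g) = 1/(2*g)
E(-2)*(-162) = ((½)/(-2))*(-162) = ((½)*(-½))*(-162) = -¼*(-162) = 81/2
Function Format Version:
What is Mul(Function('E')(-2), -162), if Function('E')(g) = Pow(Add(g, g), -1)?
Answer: Rational(81, 2) ≈ 40.500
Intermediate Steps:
Function('E')(g) = Mul(Rational(1, 2), Pow(g, -1)) (Function('E')(g) = Pow(Mul(2, g), -1) = Mul(Rational(1, 2), Pow(g, -1)))
Mul(Function('E')(-2), -162) = Mul(Mul(Rational(1, 2), Pow(-2, -1)), -162) = Mul(Mul(Rational(1, 2), Rational(-1, 2)), -162) = Mul(Rational(-1, 4), -162) = Rational(81, 2)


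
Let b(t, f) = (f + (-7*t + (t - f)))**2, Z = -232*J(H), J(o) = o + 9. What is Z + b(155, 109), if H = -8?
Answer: 864668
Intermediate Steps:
J(o) = 9 + o
Z = -232 (Z = -232*(9 - 8) = -232*1 = -232)
b(t, f) = 36*t**2 (b(t, f) = (f + (-f - 6*t))**2 = (-6*t)**2 = 36*t**2)
Z + b(155, 109) = -232 + 36*155**2 = -232 + 36*24025 = -232 + 864900 = 864668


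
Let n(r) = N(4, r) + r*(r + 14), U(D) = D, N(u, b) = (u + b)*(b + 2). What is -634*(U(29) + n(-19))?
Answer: -240286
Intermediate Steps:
N(u, b) = (2 + b)*(b + u) (N(u, b) = (b + u)*(2 + b) = (2 + b)*(b + u))
n(r) = 8 + r² + 6*r + r*(14 + r) (n(r) = (r² + 2*r + 2*4 + r*4) + r*(r + 14) = (r² + 2*r + 8 + 4*r) + r*(14 + r) = (8 + r² + 6*r) + r*(14 + r) = 8 + r² + 6*r + r*(14 + r))
-634*(U(29) + n(-19)) = -634*(29 + (8 + 2*(-19)² + 20*(-19))) = -634*(29 + (8 + 2*361 - 380)) = -634*(29 + (8 + 722 - 380)) = -634*(29 + 350) = -634*379 = -240286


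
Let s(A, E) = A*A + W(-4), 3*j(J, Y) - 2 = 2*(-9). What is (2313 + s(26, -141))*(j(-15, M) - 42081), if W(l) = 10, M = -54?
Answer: -378650741/3 ≈ -1.2622e+8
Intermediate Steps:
j(J, Y) = -16/3 (j(J, Y) = 2/3 + (2*(-9))/3 = 2/3 + (1/3)*(-18) = 2/3 - 6 = -16/3)
s(A, E) = 10 + A**2 (s(A, E) = A*A + 10 = A**2 + 10 = 10 + A**2)
(2313 + s(26, -141))*(j(-15, M) - 42081) = (2313 + (10 + 26**2))*(-16/3 - 42081) = (2313 + (10 + 676))*(-126259/3) = (2313 + 686)*(-126259/3) = 2999*(-126259/3) = -378650741/3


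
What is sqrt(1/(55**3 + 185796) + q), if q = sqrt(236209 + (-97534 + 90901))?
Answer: sqrt(352171 + 248048826482*sqrt(57394))/352171 ≈ 21.889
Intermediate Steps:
q = 2*sqrt(57394) (q = sqrt(236209 - 6633) = sqrt(229576) = 2*sqrt(57394) ≈ 479.14)
sqrt(1/(55**3 + 185796) + q) = sqrt(1/(55**3 + 185796) + 2*sqrt(57394)) = sqrt(1/(166375 + 185796) + 2*sqrt(57394)) = sqrt(1/352171 + 2*sqrt(57394))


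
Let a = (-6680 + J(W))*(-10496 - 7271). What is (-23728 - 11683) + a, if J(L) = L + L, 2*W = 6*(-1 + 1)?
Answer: 118648149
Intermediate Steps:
W = 0 (W = (6*(-1 + 1))/2 = (6*0)/2 = (1/2)*0 = 0)
J(L) = 2*L
a = 118683560 (a = (-6680 + 2*0)*(-10496 - 7271) = (-6680 + 0)*(-17767) = -6680*(-17767) = 118683560)
(-23728 - 11683) + a = (-23728 - 11683) + 118683560 = -35411 + 118683560 = 118648149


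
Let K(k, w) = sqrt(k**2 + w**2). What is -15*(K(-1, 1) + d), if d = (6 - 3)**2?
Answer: -135 - 15*sqrt(2) ≈ -156.21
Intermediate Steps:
d = 9 (d = 3**2 = 9)
-15*(K(-1, 1) + d) = -15*(sqrt((-1)**2 + 1**2) + 9) = -15*(sqrt(1 + 1) + 9) = -15*(sqrt(2) + 9) = -15*(9 + sqrt(2)) = -135 - 15*sqrt(2)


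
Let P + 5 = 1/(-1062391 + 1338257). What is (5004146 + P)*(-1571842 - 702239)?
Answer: -3139305967418567667/275866 ≈ -1.1380e+13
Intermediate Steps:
P = -1379329/275866 (P = -5 + 1/(-1062391 + 1338257) = -5 + 1/275866 = -1379329/275866 ≈ -5.0000)
(5004146 + P)*(-1571842 - 702239) = (5004146 - 1379329/275866)*(-1571842 - 702239) = (1380472361107/275866)*(-2274081) = -3139305967418567667/275866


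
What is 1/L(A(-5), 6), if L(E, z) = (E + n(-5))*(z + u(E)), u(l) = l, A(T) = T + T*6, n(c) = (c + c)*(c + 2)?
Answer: 1/145 ≈ 0.0068966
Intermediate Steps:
n(c) = 2*c*(2 + c) (n(c) = (2*c)*(2 + c) = 2*c*(2 + c))
A(T) = 7*T (A(T) = T + 6*T = 7*T)
L(E, z) = (30 + E)*(E + z) (L(E, z) = (E + 2*(-5)*(2 - 5))*(z + E) = (E + 2*(-5)*(-3))*(E + z) = (E + 30)*(E + z) = (30 + E)*(E + z))
1/L(A(-5), 6) = 1/((7*(-5))² + 30*(7*(-5)) + 30*6 + (7*(-5))*6) = 1/((-35)² + 30*(-35) + 180 - 35*6) = 1/(1225 - 1050 + 180 - 210) = 1/145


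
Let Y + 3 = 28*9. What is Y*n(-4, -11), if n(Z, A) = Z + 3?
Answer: -249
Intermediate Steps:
Y = 249 (Y = -3 + 28*9 = -3 + 252 = 249)
n(Z, A) = 3 + Z
Y*n(-4, -11) = 249*(3 - 4) = 249*(-1) = -249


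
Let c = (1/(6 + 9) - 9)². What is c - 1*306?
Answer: -50894/225 ≈ -226.20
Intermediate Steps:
c = 17956/225 (c = (1/15 - 9)² = (-134/15)² = 17956/225 ≈ 79.804)
c - 1*306 = 17956/225 - 1*306 = 17956/225 - 306 = -50894/225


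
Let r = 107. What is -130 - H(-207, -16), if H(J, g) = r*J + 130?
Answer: 21889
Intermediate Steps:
H(J, g) = 130 + 107*J (H(J, g) = 107*J + 130 = 130 + 107*J)
-130 - H(-207, -16) = -130 - (130 + 107*(-207)) = -130 - (130 - 22149) = -130 - 1*(-22019) = -130 + 22019 = 21889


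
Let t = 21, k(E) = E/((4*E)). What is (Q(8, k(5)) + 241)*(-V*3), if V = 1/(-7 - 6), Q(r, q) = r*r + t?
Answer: 978/13 ≈ 75.231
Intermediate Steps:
k(E) = 1/4 (k(E) = E*(1/(4*E)) = 1/4)
Q(r, q) = 21 + r**2 (Q(r, q) = r*r + 21 = r**2 + 21 = 21 + r**2)
V = -1/13 (V = 1/(-13) = -1/13 ≈ -0.076923)
(Q(8, k(5)) + 241)*(-V*3) = ((21 + 8**2) + 241)*(-1*(-1/13)*3) = ((21 + 64) + 241)*((1/13)*3) = (85 + 241)*(3/13) = 326*(3/13) = 978/13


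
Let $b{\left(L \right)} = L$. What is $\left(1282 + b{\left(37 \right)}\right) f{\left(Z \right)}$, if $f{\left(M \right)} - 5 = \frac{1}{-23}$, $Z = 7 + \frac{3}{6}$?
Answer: $\frac{150366}{23} \approx 6537.6$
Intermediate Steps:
$Z = \frac{15}{2}$ ($Z = 7 + 3 \cdot \frac{1}{6} = 7 + \frac{1}{2} = \frac{15}{2} \approx 7.5$)
$f{\left(M \right)} = \frac{114}{23}$ ($f{\left(M \right)} = 5 + \frac{1}{-23} = 5 - \frac{1}{23} = \frac{114}{23}$)
$\left(1282 + b{\left(37 \right)}\right) f{\left(Z \right)} = \left(1282 + 37\right) \frac{114}{23} = 1319 \cdot \frac{114}{23} = \frac{150366}{23}$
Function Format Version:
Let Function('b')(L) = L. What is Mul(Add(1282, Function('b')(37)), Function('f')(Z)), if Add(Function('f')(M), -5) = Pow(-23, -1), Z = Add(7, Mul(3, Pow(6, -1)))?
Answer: Rational(150366, 23) ≈ 6537.6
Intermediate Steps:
Z = Rational(15, 2) (Z = Add(7, Mul(3, Rational(1, 6))) = Add(7, Rational(1, 2)) = Rational(15, 2) ≈ 7.5000)
Function('f')(M) = Rational(114, 23) (Function('f')(M) = Add(5, Pow(-23, -1)) = Add(5, Rational(-1, 23)) = Rational(114, 23))
Mul(Add(1282, Function('b')(37)), Function('f')(Z)) = Mul(Add(1282, 37), Rational(114, 23)) = Mul(1319, Rational(114, 23)) = Rational(150366, 23)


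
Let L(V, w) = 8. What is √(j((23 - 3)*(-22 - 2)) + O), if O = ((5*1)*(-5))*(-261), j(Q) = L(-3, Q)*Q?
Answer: √2685 ≈ 51.817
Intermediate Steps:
j(Q) = 8*Q
O = 6525 (O = (5*(-5))*(-261) = -25*(-261) = 6525)
√(j((23 - 3)*(-22 - 2)) + O) = √(8*((23 - 3)*(-22 - 2)) + 6525) = √(8*(20*(-24)) + 6525) = √(8*(-480) + 6525) = √(-3840 + 6525) = √2685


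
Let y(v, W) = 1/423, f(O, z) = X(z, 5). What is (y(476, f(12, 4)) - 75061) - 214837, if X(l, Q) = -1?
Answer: -122626853/423 ≈ -2.8990e+5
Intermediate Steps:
f(O, z) = -1
y(v, W) = 1/423
(y(476, f(12, 4)) - 75061) - 214837 = (1/423 - 75061) - 214837 = -31750802/423 - 214837 = -122626853/423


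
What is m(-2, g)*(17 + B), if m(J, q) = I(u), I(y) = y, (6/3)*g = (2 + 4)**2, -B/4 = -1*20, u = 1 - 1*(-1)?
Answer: 194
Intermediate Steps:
u = 2 (u = 1 + 1 = 2)
B = 80 (B = -(-4)*20 = -4*(-20) = 80)
g = 18 (g = (2 + 4)**2/2 = (1/2)*6**2 = (1/2)*36 = 18)
m(J, q) = 2
m(-2, g)*(17 + B) = 2*(17 + 80) = 2*97 = 194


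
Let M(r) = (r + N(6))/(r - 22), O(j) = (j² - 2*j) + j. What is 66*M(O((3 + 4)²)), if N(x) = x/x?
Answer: 77649/1165 ≈ 66.651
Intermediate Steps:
N(x) = 1
O(j) = j² - j
M(r) = (1 + r)/(-22 + r) (M(r) = (r + 1)/(r - 22) = (1 + r)/(-22 + r))
66*M(O((3 + 4)²)) = 66*((1 + (3 + 4)²*(-1 + (3 + 4)²))/(-22 + (3 + 4)²*(-1 + (3 + 4)²))) = 66*((1 + 7²*(-1 + 7²))/(-22 + 7²*(-1 + 7²))) = 66*((1 + 49*(-1 + 49))/(-22 + 49*(-1 + 49))) = 66*((1 + 49*48)/(-22 + 49*48)) = 66*((1 + 2352)/(-22 + 2352)) = 66*(2353/2330) = 77649/1165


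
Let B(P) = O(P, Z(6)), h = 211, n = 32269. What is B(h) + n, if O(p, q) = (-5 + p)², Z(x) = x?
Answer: 74705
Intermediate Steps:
B(P) = (-5 + P)²
B(h) + n = (-5 + 211)² + 32269 = 206² + 32269 = 42436 + 32269 = 74705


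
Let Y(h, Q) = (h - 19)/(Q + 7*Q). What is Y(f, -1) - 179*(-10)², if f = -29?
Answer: -17894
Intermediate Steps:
Y(h, Q) = (-19 + h)/(8*Q) (Y(h, Q) = (-19 + h)/((8*Q)) = (-19 + h)*(1/(8*Q)) = (-19 + h)/(8*Q))
Y(f, -1) - 179*(-10)² = (⅛)*(-19 - 29)/(-1) - 179*(-10)² = (⅛)*(-1)*(-48) - 179*100 = 6 - 17900 = -17894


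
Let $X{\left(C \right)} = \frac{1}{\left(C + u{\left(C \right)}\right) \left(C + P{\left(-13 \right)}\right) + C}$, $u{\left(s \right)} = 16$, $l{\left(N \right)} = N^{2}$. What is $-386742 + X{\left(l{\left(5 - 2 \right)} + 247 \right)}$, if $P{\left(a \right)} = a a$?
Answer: $- \frac{44806381151}{115856} \approx -3.8674 \cdot 10^{5}$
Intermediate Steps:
$P{\left(a \right)} = a^{2}$
$X{\left(C \right)} = \frac{1}{C + \left(16 + C\right) \left(169 + C\right)}$ ($X{\left(C \right)} = \frac{1}{\left(C + 16\right) \left(C + \left(-13\right)^{2}\right) + C} = \frac{1}{\left(16 + C\right) \left(C + 169\right) + C} = \frac{1}{\left(16 + C\right) \left(169 + C\right) + C} = \frac{1}{C + \left(16 + C\right) \left(169 + C\right)}$)
$-386742 + X{\left(l{\left(5 - 2 \right)} + 247 \right)} = -386742 + \frac{1}{2704 + \left(\left(5 - 2\right)^{2} + 247\right)^{2} + 186 \left(\left(5 - 2\right)^{2} + 247\right)} = -386742 + \frac{1}{2704 + \left(3^{2} + 247\right)^{2} + 186 \left(3^{2} + 247\right)} = -386742 + \frac{1}{2704 + \left(9 + 247\right)^{2} + 186 \left(9 + 247\right)} = -386742 + \frac{1}{2704 + 256^{2} + 186 \cdot 256} = -386742 + \frac{1}{2704 + 65536 + 47616} = -386742 + \frac{1}{115856} = - \frac{44806381151}{115856}$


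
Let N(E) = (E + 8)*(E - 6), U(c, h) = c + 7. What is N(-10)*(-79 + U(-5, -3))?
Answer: -2464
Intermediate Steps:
U(c, h) = 7 + c
N(E) = (-6 + E)*(8 + E) (N(E) = (8 + E)*(-6 + E) = (-6 + E)*(8 + E))
N(-10)*(-79 + U(-5, -3)) = (-48 + (-10)**2 + 2*(-10))*(-79 + (7 - 5)) = (-48 + 100 - 20)*(-79 + 2) = 32*(-77) = -2464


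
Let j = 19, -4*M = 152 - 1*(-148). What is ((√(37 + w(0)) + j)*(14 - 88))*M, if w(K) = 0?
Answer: 105450 + 5550*√37 ≈ 1.3921e+5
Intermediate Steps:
M = -75 (M = -(152 - 1*(-148))/4 = -(152 + 148)/4 = -¼*300 = -75)
((√(37 + w(0)) + j)*(14 - 88))*M = ((√(37 + 0) + 19)*(14 - 88))*(-75) = ((√37 + 19)*(-74))*(-75) = ((19 + √37)*(-74))*(-75) = (-1406 - 74*√37)*(-75) = 105450 + 5550*√37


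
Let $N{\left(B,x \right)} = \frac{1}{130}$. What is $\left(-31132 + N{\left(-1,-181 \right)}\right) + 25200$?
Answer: $- \frac{771159}{130} \approx -5932.0$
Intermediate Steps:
$N{\left(B,x \right)} = \frac{1}{130}$
$\left(-31132 + N{\left(-1,-181 \right)}\right) + 25200 = \left(-31132 + \frac{1}{130}\right) + 25200 = - \frac{4047159}{130} + 25200 = - \frac{771159}{130}$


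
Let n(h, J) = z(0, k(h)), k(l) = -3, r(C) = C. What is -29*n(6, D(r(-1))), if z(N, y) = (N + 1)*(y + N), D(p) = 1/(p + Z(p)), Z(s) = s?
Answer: 87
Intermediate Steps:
D(p) = 1/(2*p) (D(p) = 1/(p + p) = 1/(2*p))
z(N, y) = (1 + N)*(N + y)
n(h, J) = -3 (n(h, J) = 0 - 3 + 0² + 0*(-3) = 0 - 3 + 0 + 0 = -3)
-29*n(6, D(r(-1))) = -29*(-3) = 87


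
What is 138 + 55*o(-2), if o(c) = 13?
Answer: 853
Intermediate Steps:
138 + 55*o(-2) = 138 + 55*13 = 138 + 715 = 853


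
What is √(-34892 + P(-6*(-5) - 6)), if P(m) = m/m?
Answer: I*√34891 ≈ 186.79*I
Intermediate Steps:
P(m) = 1
√(-34892 + P(-6*(-5) - 6)) = √(-34892 + 1) = √(-34891) = I*√34891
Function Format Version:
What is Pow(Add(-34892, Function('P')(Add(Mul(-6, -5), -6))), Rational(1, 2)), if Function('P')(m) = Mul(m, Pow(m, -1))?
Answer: Mul(I, Pow(34891, Rational(1, 2))) ≈ Mul(186.79, I)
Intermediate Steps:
Function('P')(m) = 1
Pow(Add(-34892, Function('P')(Add(Mul(-6, -5), -6))), Rational(1, 2)) = Pow(Add(-34892, 1), Rational(1, 2)) = Pow(-34891, Rational(1, 2)) = Mul(I, Pow(34891, Rational(1, 2)))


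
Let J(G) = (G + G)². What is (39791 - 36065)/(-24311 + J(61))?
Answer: -3726/9427 ≈ -0.39525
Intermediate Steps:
J(G) = 4*G² (J(G) = (2*G)² = 4*G²)
(39791 - 36065)/(-24311 + J(61)) = (39791 - 36065)/(-24311 + 4*61²) = 3726/(-24311 + 4*3721) = 3726/(-24311 + 14884) = 3726/(-9427) = 3726*(-1/9427) = -3726/9427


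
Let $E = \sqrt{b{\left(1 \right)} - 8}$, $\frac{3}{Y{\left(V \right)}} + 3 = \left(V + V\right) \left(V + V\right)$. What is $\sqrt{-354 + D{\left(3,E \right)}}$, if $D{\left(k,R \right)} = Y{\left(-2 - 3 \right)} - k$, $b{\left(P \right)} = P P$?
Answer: $\frac{i \sqrt{3358722}}{97} \approx 18.894 i$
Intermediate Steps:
$Y{\left(V \right)} = \frac{3}{-3 + 4 V^{2}}$ ($Y{\left(V \right)} = \frac{3}{-3 + \left(V + V\right) \left(V + V\right)} = \frac{3}{-3 + 2 V 2 V} = \frac{3}{-3 + 4 V^{2}}$)
$b{\left(P \right)} = P^{2}$
$E = i \sqrt{7}$ ($E = \sqrt{1^{2} - 8} = \sqrt{1 - 8} = \sqrt{-7} = i \sqrt{7} \approx 2.6458 i$)
$D{\left(k,R \right)} = \frac{3}{97} - k$ ($D{\left(k,R \right)} = \frac{3}{-3 + 4 \left(-2 - 3\right)^{2}} - k = \frac{3}{-3 + 4 \left(-5\right)^{2}} - k = \frac{3}{-3 + 4 \cdot 25} - k = \frac{3}{-3 + 100} - k = \frac{3}{97} - k$)
$\sqrt{-354 + D{\left(3,E \right)}} = \sqrt{-354 + \left(\frac{3}{97} - 3\right)} = \sqrt{-354 - \frac{288}{97}} = \sqrt{- \frac{34626}{97}} = \frac{i \sqrt{3358722}}{97}$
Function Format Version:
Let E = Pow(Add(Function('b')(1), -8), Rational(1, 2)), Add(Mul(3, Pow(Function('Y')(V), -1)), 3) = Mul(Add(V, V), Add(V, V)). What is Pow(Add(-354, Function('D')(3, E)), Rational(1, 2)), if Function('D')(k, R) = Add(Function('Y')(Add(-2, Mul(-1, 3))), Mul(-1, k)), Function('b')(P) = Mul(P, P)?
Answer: Mul(Rational(1, 97), I, Pow(3358722, Rational(1, 2))) ≈ Mul(18.894, I)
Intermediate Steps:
Function('Y')(V) = Mul(3, Pow(Add(-3, Mul(4, Pow(V, 2))), -1)) (Function('Y')(V) = Mul(3, Pow(Add(-3, Mul(Add(V, V), Add(V, V))), -1)) = Mul(3, Pow(Add(-3, Mul(Mul(2, V), Mul(2, V))), -1)) = Mul(3, Pow(Add(-3, Mul(4, Pow(V, 2))), -1)))
Function('b')(P) = Pow(P, 2)
E = Mul(I, Pow(7, Rational(1, 2))) (E = Pow(Add(Pow(1, 2), -8), Rational(1, 2)) = Pow(Add(1, -8), Rational(1, 2)) = Pow(-7, Rational(1, 2)) = Mul(I, Pow(7, Rational(1, 2))) ≈ Mul(2.6458, I))
Function('D')(k, R) = Add(Rational(3, 97), Mul(-1, k)) (Function('D')(k, R) = Add(Mul(3, Pow(Add(-3, Mul(4, Pow(Add(-2, Mul(-1, 3)), 2))), -1)), Mul(-1, k)) = Add(Mul(3, Pow(Add(-3, Mul(4, Pow(Add(-2, -3), 2))), -1)), Mul(-1, k)) = Add(Mul(3, Pow(Add(-3, Mul(4, Pow(-5, 2))), -1)), Mul(-1, k)) = Add(Mul(3, Pow(Add(-3, Mul(4, 25)), -1)), Mul(-1, k)) = Add(Mul(3, Pow(Add(-3, 100), -1)), Mul(-1, k)) = Add(Mul(3, Pow(97, -1)), Mul(-1, k)) = Add(Mul(3, Rational(1, 97)), Mul(-1, k)) = Add(Rational(3, 97), Mul(-1, k)))
Pow(Add(-354, Function('D')(3, E)), Rational(1, 2)) = Pow(Add(-354, Add(Rational(3, 97), Mul(-1, 3))), Rational(1, 2)) = Pow(Add(-354, Add(Rational(3, 97), -3)), Rational(1, 2)) = Pow(Add(-354, Rational(-288, 97)), Rational(1, 2)) = Pow(Rational(-34626, 97), Rational(1, 2)) = Mul(Rational(1, 97), I, Pow(3358722, Rational(1, 2)))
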